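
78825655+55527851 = 134353506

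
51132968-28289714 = 22843254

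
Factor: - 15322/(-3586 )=47/11 = 11^ ( - 1)*47^1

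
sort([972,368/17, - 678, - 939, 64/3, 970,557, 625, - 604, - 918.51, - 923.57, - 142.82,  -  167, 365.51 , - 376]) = [ - 939, - 923.57,-918.51, - 678, - 604 , - 376,  -  167,- 142.82, 64/3, 368/17,  365.51,557, 625, 970, 972]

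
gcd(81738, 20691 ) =171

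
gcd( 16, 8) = 8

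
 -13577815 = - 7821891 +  - 5755924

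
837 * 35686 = 29869182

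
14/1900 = 7/950 = 0.01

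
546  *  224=122304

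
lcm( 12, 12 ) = 12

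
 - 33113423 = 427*( - 77549)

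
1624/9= 1624/9 = 180.44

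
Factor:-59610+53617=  -13^1*461^1=   - 5993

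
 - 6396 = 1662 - 8058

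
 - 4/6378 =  - 1 +3187/3189 = -  0.00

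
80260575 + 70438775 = 150699350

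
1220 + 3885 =5105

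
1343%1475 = 1343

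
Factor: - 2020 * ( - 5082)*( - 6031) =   -  61912074840 = -2^3 * 3^1*5^1*7^1*11^2*37^1 * 101^1*163^1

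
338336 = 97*3488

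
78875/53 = 78875/53 = 1488.21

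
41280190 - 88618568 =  - 47338378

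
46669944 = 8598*5428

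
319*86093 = 27463667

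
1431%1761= 1431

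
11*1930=21230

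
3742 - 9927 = -6185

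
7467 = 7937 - 470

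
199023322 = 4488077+194535245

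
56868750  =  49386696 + 7482054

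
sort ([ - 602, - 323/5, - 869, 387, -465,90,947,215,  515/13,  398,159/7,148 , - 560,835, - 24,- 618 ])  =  [ - 869,-618, - 602, - 560, - 465,  -  323/5, - 24,159/7 , 515/13, 90,148  ,  215,387, 398, 835,947]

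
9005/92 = 9005/92 = 97.88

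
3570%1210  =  1150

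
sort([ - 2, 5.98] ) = [ - 2,5.98 ] 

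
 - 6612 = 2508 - 9120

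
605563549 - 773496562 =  - 167933013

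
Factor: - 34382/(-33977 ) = 2^1 * 61^( - 1 )*557^( - 1)*17191^1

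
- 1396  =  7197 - 8593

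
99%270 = 99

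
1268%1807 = 1268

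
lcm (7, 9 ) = 63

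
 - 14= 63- 77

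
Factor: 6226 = 2^1*11^1*283^1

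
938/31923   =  938/31923= 0.03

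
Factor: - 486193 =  - 486193^1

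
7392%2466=2460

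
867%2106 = 867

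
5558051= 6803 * 817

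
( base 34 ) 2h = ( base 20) 45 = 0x55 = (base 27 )34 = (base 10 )85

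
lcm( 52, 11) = 572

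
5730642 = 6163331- 432689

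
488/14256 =61/1782=0.03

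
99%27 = 18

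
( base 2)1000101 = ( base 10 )69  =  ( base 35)1Y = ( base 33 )23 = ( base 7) 126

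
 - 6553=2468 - 9021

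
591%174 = 69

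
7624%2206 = 1006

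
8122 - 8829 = -707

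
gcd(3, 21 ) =3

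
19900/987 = 20 + 160/987 = 20.16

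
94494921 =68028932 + 26465989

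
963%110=83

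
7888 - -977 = 8865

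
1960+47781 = 49741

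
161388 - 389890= - 228502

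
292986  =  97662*3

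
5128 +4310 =9438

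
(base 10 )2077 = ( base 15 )937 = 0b100000011101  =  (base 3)2211221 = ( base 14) a85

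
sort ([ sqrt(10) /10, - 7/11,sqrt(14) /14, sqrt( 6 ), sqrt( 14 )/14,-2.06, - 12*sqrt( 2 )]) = [ - 12*sqrt( 2 ), - 2.06,  -  7/11, sqrt( 14)/14,sqrt(14 )/14,sqrt(10) /10,sqrt(6) ]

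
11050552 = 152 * 72701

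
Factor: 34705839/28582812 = 11568613/9527604 = 2^(-2 )*3^( - 1)*7^1*193^1*8563^1*793967^ (  -  1 ) 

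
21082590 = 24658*855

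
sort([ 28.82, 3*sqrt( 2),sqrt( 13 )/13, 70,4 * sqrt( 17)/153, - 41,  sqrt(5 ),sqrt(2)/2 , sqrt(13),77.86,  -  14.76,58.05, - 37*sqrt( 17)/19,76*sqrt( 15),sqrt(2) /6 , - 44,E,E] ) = [ -44,- 41,  -  14.76, -37*sqrt(17 ) /19,4*  sqrt (17 )/153, sqrt(2)/6,sqrt( 13)/13,sqrt (2 )/2,sqrt(5), E,E,sqrt( 13 ),3*sqrt(2), 28.82, 58.05,70,77.86,76*  sqrt( 15) ]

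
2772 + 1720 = 4492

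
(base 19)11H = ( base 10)397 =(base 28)e5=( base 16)18D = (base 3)112201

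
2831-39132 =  - 36301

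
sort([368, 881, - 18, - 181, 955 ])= [ - 181,-18,368,  881,955 ]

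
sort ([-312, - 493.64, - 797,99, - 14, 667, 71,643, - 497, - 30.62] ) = [ - 797, - 497, - 493.64,- 312,  -  30.62, - 14, 71,99,643,667 ] 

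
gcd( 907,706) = 1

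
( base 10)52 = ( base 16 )34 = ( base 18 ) 2G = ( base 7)103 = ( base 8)64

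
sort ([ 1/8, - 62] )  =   [ - 62,1/8 ]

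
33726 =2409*14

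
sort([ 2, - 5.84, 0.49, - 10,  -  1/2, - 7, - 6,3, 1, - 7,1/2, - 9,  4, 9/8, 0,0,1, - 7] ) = [ - 10, - 9, - 7, - 7, - 7, - 6, - 5.84,- 1/2, 0, 0, 0.49, 1/2, 1,1, 9/8 , 2, 3, 4 ]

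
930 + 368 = 1298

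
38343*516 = 19784988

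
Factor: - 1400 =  - 2^3 *5^2*7^1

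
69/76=69/76 = 0.91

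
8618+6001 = 14619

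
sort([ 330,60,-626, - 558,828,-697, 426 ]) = [ - 697, - 626, - 558,  60,  330, 426, 828] 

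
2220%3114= 2220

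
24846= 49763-24917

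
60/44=1  +  4/11 = 1.36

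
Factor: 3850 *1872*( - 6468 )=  - 2^7*3^3 * 5^2*7^3*11^2*13^1  =  - 46616169600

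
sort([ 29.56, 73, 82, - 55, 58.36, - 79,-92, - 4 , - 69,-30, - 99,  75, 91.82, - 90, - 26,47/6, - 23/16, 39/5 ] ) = [ - 99, - 92, - 90, - 79,  -  69, - 55, - 30, - 26, - 4, - 23/16,  39/5, 47/6  ,  29.56,58.36, 73, 75, 82, 91.82 ] 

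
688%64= 48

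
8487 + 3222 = 11709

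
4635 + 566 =5201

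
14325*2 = 28650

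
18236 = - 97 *(  -  188) 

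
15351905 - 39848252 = -24496347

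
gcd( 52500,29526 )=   42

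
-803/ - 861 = 803/861 = 0.93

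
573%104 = 53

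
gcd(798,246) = 6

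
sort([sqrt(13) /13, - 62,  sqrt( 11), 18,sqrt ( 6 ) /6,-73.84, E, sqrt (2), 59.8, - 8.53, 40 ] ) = [ - 73.84,-62, - 8.53, sqrt(13)/13, sqrt(6 )/6, sqrt( 2 ),E,  sqrt(11 ), 18, 40,59.8 ] 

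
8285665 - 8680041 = - 394376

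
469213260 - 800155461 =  - 330942201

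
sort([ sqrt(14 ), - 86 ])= [-86,sqrt ( 14)] 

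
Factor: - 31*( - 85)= 2635 =5^1*17^1 *31^1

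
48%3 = 0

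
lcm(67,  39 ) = 2613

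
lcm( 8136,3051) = 24408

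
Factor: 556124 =2^2*41^1*3391^1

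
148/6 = 24 + 2/3 = 24.67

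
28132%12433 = 3266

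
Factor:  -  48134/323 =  - 2^1*17^( - 1 )*19^(-1)*41^1*587^1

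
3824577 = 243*15739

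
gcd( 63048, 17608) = 568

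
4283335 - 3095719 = 1187616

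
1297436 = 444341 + 853095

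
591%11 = 8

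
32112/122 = 263 + 13/61 = 263.21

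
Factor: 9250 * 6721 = 62169250 = 2^1*5^3*11^1*13^1 * 37^1*47^1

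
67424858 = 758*88951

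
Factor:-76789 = - 17^1*4517^1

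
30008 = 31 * 968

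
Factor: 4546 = 2^1*2273^1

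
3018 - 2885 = 133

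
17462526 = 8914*1959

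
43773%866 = 473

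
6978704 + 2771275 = 9749979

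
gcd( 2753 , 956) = 1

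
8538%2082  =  210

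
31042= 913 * 34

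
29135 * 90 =2622150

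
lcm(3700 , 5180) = 25900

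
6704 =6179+525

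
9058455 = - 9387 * ( - 965)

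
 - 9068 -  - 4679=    - 4389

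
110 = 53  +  57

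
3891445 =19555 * 199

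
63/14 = 4 + 1/2=4.50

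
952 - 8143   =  -7191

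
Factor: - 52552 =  - 2^3*6569^1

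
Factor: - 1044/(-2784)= 3/8 = 2^(-3 ) * 3^1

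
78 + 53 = 131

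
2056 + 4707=6763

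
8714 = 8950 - 236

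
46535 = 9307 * 5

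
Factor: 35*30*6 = 6300=2^2*3^2*5^2*7^1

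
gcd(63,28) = 7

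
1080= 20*54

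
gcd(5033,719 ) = 719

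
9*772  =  6948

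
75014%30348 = 14318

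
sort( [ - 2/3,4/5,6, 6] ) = [ - 2/3 , 4/5,6,6] 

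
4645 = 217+4428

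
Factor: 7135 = 5^1*1427^1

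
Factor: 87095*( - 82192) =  - 7158512240 = -2^4*5^1*11^1*467^1*17419^1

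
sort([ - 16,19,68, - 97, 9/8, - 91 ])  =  [ - 97 , - 91, - 16, 9/8,  19,68] 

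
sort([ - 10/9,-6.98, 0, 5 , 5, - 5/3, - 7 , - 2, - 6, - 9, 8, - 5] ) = [ - 9, - 7  , -6.98, - 6 , - 5, - 2,-5/3, - 10/9 , 0,5, 5, 8]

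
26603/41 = 26603/41 = 648.85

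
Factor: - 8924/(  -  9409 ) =92/97 = 2^2  *  23^1*97^( - 1)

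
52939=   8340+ 44599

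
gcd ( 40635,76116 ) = 3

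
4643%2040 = 563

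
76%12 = 4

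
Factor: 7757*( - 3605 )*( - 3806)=2^1*5^1*7^1*11^1*103^1*173^1*7757^1=106430926910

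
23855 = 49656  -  25801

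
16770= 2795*6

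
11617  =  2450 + 9167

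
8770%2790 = 400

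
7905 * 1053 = 8323965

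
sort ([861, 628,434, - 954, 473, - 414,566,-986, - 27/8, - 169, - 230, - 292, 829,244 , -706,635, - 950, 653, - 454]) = [ - 986, - 954, - 950, - 706, - 454,-414, - 292, - 230, - 169,-27/8,244 , 434, 473,566,628, 635, 653, 829, 861]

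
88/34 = 44/17 = 2.59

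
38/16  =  2 + 3/8 = 2.38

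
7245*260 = 1883700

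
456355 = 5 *91271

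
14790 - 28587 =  - 13797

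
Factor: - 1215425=-5^2*61^1*797^1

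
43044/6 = 7174  =  7174.00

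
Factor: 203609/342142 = 413/694 = 2^( - 1 )*7^1 * 59^1*347^(-1 ) 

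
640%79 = 8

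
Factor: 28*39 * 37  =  40404 = 2^2*3^1*7^1*13^1*37^1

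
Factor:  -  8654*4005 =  - 34659270 = - 2^1*3^2 * 5^1*89^1*4327^1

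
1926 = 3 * 642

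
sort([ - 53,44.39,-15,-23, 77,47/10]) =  [ - 53,-23, - 15, 47/10, 44.39, 77]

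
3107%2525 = 582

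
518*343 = 177674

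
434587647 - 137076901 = 297510746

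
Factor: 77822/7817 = 2^1*167^1*233^1*7817^( - 1)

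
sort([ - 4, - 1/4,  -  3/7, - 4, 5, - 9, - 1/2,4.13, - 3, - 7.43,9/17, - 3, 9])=[  -  9, - 7.43, - 4, - 4, - 3, - 3,-1/2 , - 3/7, - 1/4,  9/17 , 4.13, 5,9] 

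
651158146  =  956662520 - 305504374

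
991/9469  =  991/9469=0.10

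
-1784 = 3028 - 4812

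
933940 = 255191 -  - 678749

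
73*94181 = 6875213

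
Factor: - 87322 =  - 2^1* 43661^1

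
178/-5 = -36+2/5 = - 35.60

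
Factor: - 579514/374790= - 3^( - 1 )*5^( - 1 )*31^ ( - 1) * 719^1 = -  719/465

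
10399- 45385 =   -  34986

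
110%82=28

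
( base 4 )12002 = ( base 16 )182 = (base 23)gi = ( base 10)386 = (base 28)dm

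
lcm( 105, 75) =525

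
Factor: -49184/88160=-53/95 = - 5^( - 1 )*19^( - 1)*53^1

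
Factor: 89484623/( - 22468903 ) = -19^1*2011^( - 1)*11173^(-1 )*4709717^1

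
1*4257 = 4257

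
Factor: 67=67^1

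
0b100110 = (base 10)38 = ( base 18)22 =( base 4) 212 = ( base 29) 19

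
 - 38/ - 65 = 38/65 =0.58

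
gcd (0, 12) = 12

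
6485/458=6485/458 = 14.16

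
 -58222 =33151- 91373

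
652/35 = 652/35 = 18.63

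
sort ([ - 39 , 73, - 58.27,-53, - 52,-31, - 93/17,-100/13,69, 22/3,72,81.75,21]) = [-58.27, - 53,-52,-39, - 31, -100/13,-93/17, 22/3,21, 69 , 72, 73, 81.75]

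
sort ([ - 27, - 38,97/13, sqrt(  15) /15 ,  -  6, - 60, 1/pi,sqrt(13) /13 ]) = [ - 60,- 38, - 27, - 6, sqrt(15 )/15 , sqrt( 13 )/13,1/pi, 97/13] 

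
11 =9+2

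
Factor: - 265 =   -  5^1*53^1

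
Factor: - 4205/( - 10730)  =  2^( - 1 )*29^1*37^( - 1) = 29/74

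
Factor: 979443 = 3^2*108827^1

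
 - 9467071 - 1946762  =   - 11413833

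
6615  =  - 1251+7866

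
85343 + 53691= 139034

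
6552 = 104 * 63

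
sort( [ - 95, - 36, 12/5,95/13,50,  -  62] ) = [-95, - 62, - 36,12/5,95/13, 50] 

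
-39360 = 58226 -97586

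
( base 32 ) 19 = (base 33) 18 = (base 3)1112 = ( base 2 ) 101001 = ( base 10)41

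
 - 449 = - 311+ - 138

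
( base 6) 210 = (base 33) 2c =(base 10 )78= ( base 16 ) 4E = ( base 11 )71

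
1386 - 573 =813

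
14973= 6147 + 8826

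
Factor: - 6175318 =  - 2^1*17^1 * 29^1*6263^1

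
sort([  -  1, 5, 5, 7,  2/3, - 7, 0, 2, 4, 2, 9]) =[ - 7, - 1 , 0,2/3, 2,  2,4,5, 5,7,  9]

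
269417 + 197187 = 466604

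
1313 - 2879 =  - 1566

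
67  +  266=333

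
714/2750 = 357/1375 = 0.26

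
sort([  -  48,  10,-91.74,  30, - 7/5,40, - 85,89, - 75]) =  [ - 91.74, - 85, - 75,-48,-7/5 , 10,30,40 , 89]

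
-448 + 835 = 387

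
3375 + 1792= 5167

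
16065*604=9703260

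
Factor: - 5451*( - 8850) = 2^1*3^2*5^2*23^1*  59^1*79^1 = 48241350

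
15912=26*612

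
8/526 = 4/263 = 0.02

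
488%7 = 5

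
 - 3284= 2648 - 5932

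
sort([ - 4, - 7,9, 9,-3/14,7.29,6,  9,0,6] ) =[ - 7, - 4 , - 3/14, 0,6,6,7.29,9, 9, 9] 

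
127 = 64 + 63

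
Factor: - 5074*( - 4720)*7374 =2^6*3^1*5^1*43^1*59^2 * 1229^1 = 176601990720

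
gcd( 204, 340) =68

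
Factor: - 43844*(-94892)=4160444848 = 2^4*7^1*97^1*113^1 *3389^1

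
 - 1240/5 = - 248 = -248.00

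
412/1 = 412 = 412.00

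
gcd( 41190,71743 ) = 1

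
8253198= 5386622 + 2866576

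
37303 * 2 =74606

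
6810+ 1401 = 8211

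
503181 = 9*55909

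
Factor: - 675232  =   - 2^5*21101^1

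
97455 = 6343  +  91112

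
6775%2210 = 145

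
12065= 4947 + 7118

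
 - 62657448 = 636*( - 98518) 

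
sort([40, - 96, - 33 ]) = [-96, - 33,  40 ] 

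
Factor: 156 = 2^2*3^1*13^1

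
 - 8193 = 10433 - 18626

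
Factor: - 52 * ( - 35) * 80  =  145600 = 2^6 * 5^2*7^1*13^1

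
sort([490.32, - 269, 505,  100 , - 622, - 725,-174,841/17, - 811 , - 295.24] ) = [ - 811, - 725, - 622, - 295.24, - 269, - 174,841/17, 100,490.32, 505]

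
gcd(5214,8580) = 66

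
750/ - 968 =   -  1+109/484 = - 0.77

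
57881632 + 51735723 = 109617355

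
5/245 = 1/49 =0.02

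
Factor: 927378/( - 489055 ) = -2^1*3^2*5^(-1)*7^( - 1) *89^( - 1)*157^( - 1 )*51521^1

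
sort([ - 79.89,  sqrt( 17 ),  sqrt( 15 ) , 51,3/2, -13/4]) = [  -  79.89, - 13/4, 3/2, sqrt( 15),sqrt( 17), 51]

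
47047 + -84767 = - 37720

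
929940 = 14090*66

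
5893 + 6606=12499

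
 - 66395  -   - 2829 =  - 63566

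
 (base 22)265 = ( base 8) 2121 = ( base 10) 1105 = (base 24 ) 1m1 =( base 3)1111221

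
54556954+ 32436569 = 86993523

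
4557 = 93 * 49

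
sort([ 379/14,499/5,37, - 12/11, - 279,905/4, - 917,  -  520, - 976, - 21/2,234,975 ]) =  [ - 976, - 917, - 520, - 279, - 21/2, - 12/11,379/14, 37,499/5, 905/4,234,975 ] 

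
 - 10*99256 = - 992560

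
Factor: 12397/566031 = 3^( - 1)* 7^2*11^1*23^1*188677^( - 1)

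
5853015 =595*9837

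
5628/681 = 1876/227 = 8.26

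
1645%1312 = 333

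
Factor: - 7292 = - 2^2*1823^1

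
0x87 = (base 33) 43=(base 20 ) 6F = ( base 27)50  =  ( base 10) 135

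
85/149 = 85/149 = 0.57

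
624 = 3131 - 2507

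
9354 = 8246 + 1108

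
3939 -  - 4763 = 8702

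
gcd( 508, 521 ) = 1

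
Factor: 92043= 3^3*7^1*487^1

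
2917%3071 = 2917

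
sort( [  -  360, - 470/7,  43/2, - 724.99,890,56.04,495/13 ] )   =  [-724.99, - 360, - 470/7,43/2, 495/13, 56.04, 890] 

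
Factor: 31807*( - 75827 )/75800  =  -2411829389/75800 = - 2^( - 3) * 5^( - 2 )*17^1*191^1*379^( - 1 )* 397^1*1871^1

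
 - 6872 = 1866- 8738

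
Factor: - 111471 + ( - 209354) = -5^2*41^1*313^1 = - 320825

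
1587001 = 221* 7181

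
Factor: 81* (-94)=-2^1*3^4*47^1= - 7614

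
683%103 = 65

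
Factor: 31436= 2^2*29^1*271^1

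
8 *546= 4368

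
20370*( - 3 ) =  - 61110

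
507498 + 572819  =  1080317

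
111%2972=111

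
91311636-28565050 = 62746586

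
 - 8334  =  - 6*1389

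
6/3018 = 1/503 =0.00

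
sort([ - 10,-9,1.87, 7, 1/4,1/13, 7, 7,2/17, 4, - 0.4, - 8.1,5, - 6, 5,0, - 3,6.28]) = [-10,  -  9, - 8.1, - 6, - 3, - 0.4,0, 1/13, 2/17,1/4,1.87,4 , 5, 5,  6.28, 7  ,  7,7]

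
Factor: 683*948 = 2^2*3^1*79^1 * 683^1 = 647484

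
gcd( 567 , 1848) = 21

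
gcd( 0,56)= 56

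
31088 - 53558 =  - 22470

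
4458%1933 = 592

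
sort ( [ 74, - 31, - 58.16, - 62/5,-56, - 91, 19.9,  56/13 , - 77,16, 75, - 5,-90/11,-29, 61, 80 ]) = [ - 91 , - 77, - 58.16, - 56,-31,- 29, - 62/5, - 90/11, - 5,  56/13,16,  19.9, 61,74,  75, 80]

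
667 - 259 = 408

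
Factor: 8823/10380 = 17/20 = 2^ ( - 2 )*5^( - 1)*17^1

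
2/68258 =1/34129=0.00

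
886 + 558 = 1444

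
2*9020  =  18040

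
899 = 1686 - 787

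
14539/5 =2907 + 4/5  =  2907.80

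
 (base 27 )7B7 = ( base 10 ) 5407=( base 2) 1010100011111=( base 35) 4eh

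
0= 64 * 0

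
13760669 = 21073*653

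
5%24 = 5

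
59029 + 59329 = 118358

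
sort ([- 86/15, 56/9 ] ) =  [ - 86/15, 56/9]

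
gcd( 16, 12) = 4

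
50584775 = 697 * 72575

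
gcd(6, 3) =3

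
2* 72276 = 144552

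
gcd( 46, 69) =23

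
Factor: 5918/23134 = 11/43=11^1 * 43^( - 1)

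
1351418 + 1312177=2663595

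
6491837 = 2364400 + 4127437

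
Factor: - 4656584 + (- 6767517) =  - 11424101 =- 13^1*878777^1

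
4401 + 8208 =12609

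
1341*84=112644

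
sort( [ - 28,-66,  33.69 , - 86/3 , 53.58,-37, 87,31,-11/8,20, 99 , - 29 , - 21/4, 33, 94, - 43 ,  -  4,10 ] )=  [ - 66, - 43, - 37, - 29, - 86/3, - 28,-21/4, - 4, - 11/8,10,  20,  31 , 33 , 33.69 , 53.58, 87 , 94,99] 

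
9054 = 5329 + 3725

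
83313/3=27771  =  27771.00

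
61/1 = 61 = 61.00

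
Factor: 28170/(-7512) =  - 15/4 = - 2^( - 2 )*3^1*5^1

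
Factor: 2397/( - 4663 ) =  - 3^1*17^1 *47^1*4663^( - 1)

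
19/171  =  1/9= 0.11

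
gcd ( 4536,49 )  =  7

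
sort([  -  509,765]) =[ - 509,765] 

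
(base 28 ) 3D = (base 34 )2T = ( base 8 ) 141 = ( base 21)4D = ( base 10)97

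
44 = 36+8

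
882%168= 42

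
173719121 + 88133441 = 261852562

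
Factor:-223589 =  -223589^1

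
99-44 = 55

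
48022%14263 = 5233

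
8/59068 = 2/14767 = 0.00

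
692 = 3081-2389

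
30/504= 5/84= 0.06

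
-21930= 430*( -51 )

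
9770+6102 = 15872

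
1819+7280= 9099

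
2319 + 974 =3293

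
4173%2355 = 1818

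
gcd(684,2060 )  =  4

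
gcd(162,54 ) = 54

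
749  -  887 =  - 138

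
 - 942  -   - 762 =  - 180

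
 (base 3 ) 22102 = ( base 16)E3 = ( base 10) 227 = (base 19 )bi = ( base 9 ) 272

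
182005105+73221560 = 255226665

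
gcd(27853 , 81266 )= 1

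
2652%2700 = 2652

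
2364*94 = 222216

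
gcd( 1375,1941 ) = 1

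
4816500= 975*4940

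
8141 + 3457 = 11598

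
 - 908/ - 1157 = 908/1157 = 0.78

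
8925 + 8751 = 17676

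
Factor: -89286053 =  - 89286053^1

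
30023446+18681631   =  48705077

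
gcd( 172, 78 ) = 2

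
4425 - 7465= - 3040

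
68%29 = 10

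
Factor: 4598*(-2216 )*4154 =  - 2^5*11^2*19^1*31^1*67^1* 277^1=- 42325803872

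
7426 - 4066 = 3360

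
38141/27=38141/27 = 1412.63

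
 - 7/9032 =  - 1 + 9025/9032 = -  0.00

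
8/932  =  2/233 = 0.01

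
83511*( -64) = -5344704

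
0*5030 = 0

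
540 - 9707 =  - 9167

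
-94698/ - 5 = 94698/5 = 18939.60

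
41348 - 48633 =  - 7285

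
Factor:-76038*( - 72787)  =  5534577906 = 2^1*3^1*11^1*13^1*19^1*23^1*29^1*509^1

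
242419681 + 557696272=800115953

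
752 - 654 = 98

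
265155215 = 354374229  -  89219014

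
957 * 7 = 6699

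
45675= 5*9135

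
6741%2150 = 291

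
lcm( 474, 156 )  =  12324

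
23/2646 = 23/2646 = 0.01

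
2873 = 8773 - 5900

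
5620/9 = 5620/9 = 624.44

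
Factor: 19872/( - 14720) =  -  2^( -2 ) * 3^3*5^( - 1) = - 27/20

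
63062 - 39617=23445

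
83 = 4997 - 4914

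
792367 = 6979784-6187417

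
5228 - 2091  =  3137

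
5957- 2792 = 3165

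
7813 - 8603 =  - 790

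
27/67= 27/67 = 0.40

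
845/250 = 3 + 19/50= 3.38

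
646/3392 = 323/1696  =  0.19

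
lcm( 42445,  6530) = 84890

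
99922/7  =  99922/7 = 14274.57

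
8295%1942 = 527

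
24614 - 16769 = 7845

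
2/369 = 2/369 =0.01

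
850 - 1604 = -754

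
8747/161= 54 + 53/161 = 54.33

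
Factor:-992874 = - 2^1*3^1*165479^1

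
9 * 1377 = 12393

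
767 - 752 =15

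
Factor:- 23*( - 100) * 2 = 4600 = 2^3*5^2*23^1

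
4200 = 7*600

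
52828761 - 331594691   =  -278765930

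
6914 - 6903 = 11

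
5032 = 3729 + 1303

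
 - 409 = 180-589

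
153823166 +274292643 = 428115809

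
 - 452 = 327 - 779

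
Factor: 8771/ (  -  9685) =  -5^( - 1 ) * 7^2 * 13^( - 1) * 149^ ( - 1)*179^1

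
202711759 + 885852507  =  1088564266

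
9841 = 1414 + 8427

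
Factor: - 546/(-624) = 2^( - 3 )*7^1 = 7/8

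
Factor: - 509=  - 509^1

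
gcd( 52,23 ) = 1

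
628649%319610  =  309039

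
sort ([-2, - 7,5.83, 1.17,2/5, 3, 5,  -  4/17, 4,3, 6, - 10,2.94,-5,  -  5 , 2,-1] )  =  [-10, - 7,  -  5, - 5,  -  2,-1 , - 4/17, 2/5,  1.17 , 2,  2.94,3, 3, 4,  5,5.83, 6] 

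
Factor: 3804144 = 2^4*3^1*41^1*1933^1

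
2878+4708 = 7586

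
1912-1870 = 42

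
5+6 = 11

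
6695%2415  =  1865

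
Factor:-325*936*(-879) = 2^3*3^3 * 5^2 * 13^2*293^1 = 267391800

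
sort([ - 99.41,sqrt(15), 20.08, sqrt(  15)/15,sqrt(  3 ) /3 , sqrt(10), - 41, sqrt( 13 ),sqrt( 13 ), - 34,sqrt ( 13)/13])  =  [-99.41,-41, - 34,sqrt( 15) /15,sqrt( 13 )/13 , sqrt( 3)/3,sqrt( 10 ),  sqrt( 13 ), sqrt( 13 ) , sqrt( 15 ),20.08 ] 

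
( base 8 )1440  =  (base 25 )170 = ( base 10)800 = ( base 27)12h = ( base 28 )10g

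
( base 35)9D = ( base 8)510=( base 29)b9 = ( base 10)328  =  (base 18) 104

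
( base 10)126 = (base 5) 1001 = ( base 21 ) 60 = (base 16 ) 7E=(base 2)1111110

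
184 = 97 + 87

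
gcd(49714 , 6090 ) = 14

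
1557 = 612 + 945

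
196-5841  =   - 5645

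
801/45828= 89/5092 = 0.02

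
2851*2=5702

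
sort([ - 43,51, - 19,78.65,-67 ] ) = [ - 67, - 43, - 19, 51,78.65] 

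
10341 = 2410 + 7931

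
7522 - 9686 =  - 2164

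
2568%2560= 8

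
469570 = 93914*5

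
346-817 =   -  471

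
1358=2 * 679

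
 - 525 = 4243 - 4768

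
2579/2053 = 2579/2053 =1.26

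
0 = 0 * 39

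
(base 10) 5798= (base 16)16A6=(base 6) 42502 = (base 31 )611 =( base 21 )d32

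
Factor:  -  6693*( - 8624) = 57720432 = 2^4*3^1*7^2 * 11^1*23^1*97^1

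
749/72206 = 749/72206 = 0.01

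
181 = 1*181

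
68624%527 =114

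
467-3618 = - 3151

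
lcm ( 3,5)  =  15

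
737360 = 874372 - 137012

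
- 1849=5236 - 7085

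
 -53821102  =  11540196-65361298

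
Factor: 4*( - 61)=-2^2*61^1=-244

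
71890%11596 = 2314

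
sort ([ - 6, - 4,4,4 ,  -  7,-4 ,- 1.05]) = [ - 7, - 6,-4,  -  4, - 1.05 , 4,4] 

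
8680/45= 1736/9=192.89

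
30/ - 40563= - 10/13521  =  - 0.00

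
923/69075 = 923/69075 = 0.01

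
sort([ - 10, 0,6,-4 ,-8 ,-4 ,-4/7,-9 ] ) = [-10 ,-9 ,  -  8, - 4,  -  4, - 4/7, 0, 6]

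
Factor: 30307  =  30307^1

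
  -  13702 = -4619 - 9083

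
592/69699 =592/69699=0.01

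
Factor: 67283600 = 2^4*5^2*59^1*2851^1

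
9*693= 6237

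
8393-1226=7167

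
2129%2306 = 2129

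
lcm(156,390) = 780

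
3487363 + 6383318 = 9870681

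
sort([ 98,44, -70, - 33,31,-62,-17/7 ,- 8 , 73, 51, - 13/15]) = [-70,-62, - 33, - 8, - 17/7, - 13/15, 31,44,51,73,98] 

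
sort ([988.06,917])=[917, 988.06 ]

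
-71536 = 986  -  72522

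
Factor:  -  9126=-2^1*3^3 * 13^2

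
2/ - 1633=  -  2/1633 = - 0.00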